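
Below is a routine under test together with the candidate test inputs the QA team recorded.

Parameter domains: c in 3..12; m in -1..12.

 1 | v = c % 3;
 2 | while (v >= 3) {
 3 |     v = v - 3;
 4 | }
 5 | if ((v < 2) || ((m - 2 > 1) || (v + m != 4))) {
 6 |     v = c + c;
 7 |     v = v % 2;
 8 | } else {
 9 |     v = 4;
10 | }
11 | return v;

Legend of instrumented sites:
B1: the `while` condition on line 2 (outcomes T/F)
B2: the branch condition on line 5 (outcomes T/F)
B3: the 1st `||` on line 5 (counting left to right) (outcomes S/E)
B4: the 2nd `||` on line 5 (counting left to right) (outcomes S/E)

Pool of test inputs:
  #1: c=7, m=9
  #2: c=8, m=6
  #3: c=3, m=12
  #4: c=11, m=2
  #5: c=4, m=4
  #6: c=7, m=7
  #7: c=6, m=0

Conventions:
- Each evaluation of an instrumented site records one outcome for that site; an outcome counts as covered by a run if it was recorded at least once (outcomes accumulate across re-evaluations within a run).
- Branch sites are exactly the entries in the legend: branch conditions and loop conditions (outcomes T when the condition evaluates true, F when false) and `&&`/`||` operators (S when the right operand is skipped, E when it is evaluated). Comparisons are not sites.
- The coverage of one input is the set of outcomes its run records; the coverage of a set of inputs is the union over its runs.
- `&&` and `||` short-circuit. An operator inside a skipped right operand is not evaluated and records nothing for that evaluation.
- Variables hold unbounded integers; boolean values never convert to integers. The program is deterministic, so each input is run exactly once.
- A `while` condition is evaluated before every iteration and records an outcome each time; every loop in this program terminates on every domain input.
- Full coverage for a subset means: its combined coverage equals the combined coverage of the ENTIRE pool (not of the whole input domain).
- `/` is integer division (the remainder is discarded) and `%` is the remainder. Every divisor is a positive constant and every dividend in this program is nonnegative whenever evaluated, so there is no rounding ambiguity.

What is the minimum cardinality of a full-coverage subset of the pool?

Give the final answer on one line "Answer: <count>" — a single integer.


#1 (c=7, m=9) -> B1->F, B3->S, B2->T; covered: B1=F, B2=T, B3=S
#2 (c=8, m=6) -> B1->F, B3->E, B4->S, B2->T; covered: B1=F, B2=T, B3=E, B4=S
#3 (c=3, m=12) -> B1->F, B3->S, B2->T; covered: B1=F, B2=T, B3=S
#4 (c=11, m=2) -> B1->F, B3->E, B4->E, B2->F; covered: B1=F, B2=F, B3=E, B4=E
#5 (c=4, m=4) -> B1->F, B3->S, B2->T; covered: B1=F, B2=T, B3=S
#6 (c=7, m=7) -> B1->F, B3->S, B2->T; covered: B1=F, B2=T, B3=S
#7 (c=6, m=0) -> B1->F, B3->S, B2->T; covered: B1=F, B2=T, B3=S
union over all inputs: B1=F, B2=T, B2=F, B3=S, B3=E, B4=S, B4=E (7 outcomes)
every size-1 subset falls short of the 7 outcomes (best: 4/7)
every size-2 subset falls short of the 7 outcomes (best: 6/7)
at size 3, {1, 2, 4} reaches all 7 outcomes; every lexicographically earlier size-3 subset fails
Answer: 3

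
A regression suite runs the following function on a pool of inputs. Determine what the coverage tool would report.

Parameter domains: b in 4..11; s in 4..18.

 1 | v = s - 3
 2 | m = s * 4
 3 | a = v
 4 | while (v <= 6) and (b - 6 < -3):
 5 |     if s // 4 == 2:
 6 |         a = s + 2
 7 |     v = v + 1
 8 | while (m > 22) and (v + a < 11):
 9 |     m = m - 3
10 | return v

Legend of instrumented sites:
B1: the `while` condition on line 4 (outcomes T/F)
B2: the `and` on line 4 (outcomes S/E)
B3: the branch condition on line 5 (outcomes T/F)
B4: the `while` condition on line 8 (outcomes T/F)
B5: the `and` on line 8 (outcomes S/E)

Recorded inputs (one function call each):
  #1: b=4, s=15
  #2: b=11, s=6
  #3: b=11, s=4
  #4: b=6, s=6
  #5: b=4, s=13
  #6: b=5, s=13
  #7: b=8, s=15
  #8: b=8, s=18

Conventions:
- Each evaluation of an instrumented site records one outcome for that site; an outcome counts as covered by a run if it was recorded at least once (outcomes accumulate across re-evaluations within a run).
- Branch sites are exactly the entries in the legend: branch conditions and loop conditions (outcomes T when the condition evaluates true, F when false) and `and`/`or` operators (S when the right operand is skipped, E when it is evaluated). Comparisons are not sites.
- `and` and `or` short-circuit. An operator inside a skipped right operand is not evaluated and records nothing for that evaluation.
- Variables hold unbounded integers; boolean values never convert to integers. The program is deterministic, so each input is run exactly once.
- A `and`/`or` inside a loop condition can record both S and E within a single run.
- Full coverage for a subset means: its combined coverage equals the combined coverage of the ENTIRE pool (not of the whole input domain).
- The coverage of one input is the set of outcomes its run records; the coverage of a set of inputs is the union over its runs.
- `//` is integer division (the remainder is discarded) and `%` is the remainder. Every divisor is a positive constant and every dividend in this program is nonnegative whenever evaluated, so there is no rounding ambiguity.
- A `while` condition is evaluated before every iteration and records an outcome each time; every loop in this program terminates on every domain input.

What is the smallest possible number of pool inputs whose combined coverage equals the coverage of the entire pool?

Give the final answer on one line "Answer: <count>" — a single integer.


input #1, b=4, s=15: events B2->S, B1->F, B5->E, B4->F; outcomes B1=F, B2=S, B4=F, B5=E
input #2, b=11, s=6: events B2->E, B1->F, B5->E, B4->T, B5->S, B4->F; outcomes B1=F, B2=E, B4=T, B4=F, B5=S, B5=E
input #3, b=11, s=4: events B2->E, B1->F, B5->S, B4->F; outcomes B1=F, B2=E, B4=F, B5=S
input #4, b=6, s=6: events B2->E, B1->F, B5->E, B4->T, B5->S, B4->F; outcomes B1=F, B2=E, B4=T, B4=F, B5=S, B5=E
input #5, b=4, s=13: events B2->S, B1->F, B5->E, B4->F; outcomes B1=F, B2=S, B4=F, B5=E
input #6, b=5, s=13: events B2->S, B1->F, B5->E, B4->F; outcomes B1=F, B2=S, B4=F, B5=E
input #7, b=8, s=15: events B2->S, B1->F, B5->E, B4->F; outcomes B1=F, B2=S, B4=F, B5=E
input #8, b=8, s=18: events B2->S, B1->F, B5->E, B4->F; outcomes B1=F, B2=S, B4=F, B5=E
the full pool covers 7 outcomes: B1=F, B2=S, B2=E, B4=T, B4=F, B5=S, B5=E
every size-1 subset falls short of the 7 outcomes (best: 6/7)
the canonical winner is {1, 2}: size 2, full 7-outcome coverage, earliest index list among size-2 covers
Answer: 2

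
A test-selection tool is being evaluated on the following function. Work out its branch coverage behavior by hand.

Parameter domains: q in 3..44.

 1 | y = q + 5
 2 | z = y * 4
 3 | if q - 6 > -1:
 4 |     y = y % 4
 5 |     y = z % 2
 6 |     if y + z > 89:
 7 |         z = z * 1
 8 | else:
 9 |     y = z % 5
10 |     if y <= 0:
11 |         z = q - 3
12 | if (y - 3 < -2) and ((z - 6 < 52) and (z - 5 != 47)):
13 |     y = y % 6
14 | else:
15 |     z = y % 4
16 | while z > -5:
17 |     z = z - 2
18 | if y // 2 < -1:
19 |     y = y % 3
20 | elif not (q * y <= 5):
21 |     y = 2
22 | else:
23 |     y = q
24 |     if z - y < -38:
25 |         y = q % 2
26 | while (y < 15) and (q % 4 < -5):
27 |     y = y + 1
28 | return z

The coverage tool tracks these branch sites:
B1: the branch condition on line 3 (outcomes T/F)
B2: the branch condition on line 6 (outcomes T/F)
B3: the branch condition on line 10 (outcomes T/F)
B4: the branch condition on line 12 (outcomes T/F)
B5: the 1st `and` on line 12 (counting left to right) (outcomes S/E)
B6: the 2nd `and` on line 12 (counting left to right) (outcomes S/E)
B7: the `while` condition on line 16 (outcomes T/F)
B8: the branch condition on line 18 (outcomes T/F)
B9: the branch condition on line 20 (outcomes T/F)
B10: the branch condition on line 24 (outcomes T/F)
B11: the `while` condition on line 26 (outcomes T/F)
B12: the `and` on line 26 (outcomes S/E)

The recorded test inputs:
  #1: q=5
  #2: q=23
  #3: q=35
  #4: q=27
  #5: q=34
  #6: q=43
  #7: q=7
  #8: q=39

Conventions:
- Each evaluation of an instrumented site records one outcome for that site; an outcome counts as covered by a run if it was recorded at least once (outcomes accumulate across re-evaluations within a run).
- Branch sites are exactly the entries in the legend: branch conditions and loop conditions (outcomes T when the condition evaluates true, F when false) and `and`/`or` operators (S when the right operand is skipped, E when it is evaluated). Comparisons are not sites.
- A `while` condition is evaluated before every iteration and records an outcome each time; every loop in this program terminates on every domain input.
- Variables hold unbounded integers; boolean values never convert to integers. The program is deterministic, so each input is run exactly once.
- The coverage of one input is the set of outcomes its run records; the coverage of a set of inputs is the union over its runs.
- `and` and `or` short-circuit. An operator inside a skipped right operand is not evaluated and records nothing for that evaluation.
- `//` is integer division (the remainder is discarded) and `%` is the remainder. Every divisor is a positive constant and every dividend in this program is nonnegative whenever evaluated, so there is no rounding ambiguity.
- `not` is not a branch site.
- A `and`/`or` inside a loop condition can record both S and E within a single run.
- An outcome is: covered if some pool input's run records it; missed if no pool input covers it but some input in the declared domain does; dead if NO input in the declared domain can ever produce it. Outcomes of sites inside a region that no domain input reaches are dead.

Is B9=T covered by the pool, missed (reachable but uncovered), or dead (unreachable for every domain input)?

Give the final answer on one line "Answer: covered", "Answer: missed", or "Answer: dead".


no pool input records B9=T
but domain input (q=3) does record it -> reachable, so missed
Answer: missed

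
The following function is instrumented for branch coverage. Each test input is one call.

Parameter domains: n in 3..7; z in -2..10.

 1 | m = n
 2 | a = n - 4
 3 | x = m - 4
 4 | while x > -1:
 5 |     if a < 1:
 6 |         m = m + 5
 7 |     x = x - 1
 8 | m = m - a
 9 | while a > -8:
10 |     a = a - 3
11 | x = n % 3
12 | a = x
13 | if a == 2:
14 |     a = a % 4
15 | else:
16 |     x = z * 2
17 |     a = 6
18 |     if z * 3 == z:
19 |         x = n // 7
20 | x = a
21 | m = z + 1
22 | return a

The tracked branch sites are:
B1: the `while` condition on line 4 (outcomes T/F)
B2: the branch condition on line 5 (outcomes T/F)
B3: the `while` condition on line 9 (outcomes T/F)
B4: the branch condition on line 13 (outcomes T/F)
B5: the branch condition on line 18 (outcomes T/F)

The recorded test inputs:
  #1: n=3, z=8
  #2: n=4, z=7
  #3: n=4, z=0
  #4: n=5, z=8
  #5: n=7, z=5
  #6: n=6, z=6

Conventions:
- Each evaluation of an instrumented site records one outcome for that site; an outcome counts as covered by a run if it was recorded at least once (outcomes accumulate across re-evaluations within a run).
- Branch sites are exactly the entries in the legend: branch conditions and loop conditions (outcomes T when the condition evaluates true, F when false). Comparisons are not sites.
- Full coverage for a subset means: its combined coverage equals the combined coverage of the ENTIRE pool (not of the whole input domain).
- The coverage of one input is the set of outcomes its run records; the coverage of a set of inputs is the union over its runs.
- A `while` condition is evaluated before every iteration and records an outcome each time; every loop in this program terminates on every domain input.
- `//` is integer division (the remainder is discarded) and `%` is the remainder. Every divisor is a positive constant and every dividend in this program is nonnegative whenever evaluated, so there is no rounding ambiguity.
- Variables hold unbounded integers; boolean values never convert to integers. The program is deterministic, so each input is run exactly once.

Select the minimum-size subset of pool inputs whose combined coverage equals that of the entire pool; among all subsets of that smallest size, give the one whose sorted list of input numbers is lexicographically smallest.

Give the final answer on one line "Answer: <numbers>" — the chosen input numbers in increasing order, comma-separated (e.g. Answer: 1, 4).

test 1 (n=3, z=8) fires B1->F, B3->T, B3->T, B3->T, B3->F, B4->F, B5->F; hits B1=F, B3=T, B3=F, B4=F, B5=F
test 2 (n=4, z=7) fires B1->T, B2->T, B1->F, B3->T, B3->T, B3->T, B3->F, B4->F, B5->F; hits B1=T, B1=F, B2=T, B3=T, B3=F, B4=F, B5=F
test 3 (n=4, z=0) fires B1->T, B2->T, B1->F, B3->T, B3->T, B3->T, B3->F, B4->F, B5->T; hits B1=T, B1=F, B2=T, B3=T, B3=F, B4=F, B5=T
test 4 (n=5, z=8) fires B1->T, B2->F, B1->T, B2->F, B1->F, B3->T, B3->T, B3->T, B3->F, B4->T; hits B1=T, B1=F, B2=F, B3=T, B3=F, B4=T
test 5 (n=7, z=5) fires B1->T, B2->F, B1->T, B2->F, B1->T, B2->F, B1->T, B2->F, B1->F, B3->T, B3->T, B3->T, B3->T, B3->F, ...; hits B1=T, B1=F, B2=F, B3=T, B3=F, B4=F, B5=F
test 6 (n=6, z=6) fires B1->T, B2->F, B1->T, B2->F, B1->T, B2->F, B1->F, B3->T, B3->T, B3->T, B3->T, B3->F, B4->F, B5->F; hits B1=T, B1=F, B2=F, B3=T, B3=F, B4=F, B5=F
union over all inputs: B1=T, B1=F, B2=T, B2=F, B3=T, B3=F, B4=T, B4=F, B5=T, B5=F (10 outcomes)
no size-1 subset reaches all 10 outcomes (best union: 7/10)
no size-2 subset reaches all 10 outcomes (best union: 9/10)
size 3: inputs {1, 3, 4} cover all 10 outcomes, and no lexicographically smaller subset of this size does

Answer: 1, 3, 4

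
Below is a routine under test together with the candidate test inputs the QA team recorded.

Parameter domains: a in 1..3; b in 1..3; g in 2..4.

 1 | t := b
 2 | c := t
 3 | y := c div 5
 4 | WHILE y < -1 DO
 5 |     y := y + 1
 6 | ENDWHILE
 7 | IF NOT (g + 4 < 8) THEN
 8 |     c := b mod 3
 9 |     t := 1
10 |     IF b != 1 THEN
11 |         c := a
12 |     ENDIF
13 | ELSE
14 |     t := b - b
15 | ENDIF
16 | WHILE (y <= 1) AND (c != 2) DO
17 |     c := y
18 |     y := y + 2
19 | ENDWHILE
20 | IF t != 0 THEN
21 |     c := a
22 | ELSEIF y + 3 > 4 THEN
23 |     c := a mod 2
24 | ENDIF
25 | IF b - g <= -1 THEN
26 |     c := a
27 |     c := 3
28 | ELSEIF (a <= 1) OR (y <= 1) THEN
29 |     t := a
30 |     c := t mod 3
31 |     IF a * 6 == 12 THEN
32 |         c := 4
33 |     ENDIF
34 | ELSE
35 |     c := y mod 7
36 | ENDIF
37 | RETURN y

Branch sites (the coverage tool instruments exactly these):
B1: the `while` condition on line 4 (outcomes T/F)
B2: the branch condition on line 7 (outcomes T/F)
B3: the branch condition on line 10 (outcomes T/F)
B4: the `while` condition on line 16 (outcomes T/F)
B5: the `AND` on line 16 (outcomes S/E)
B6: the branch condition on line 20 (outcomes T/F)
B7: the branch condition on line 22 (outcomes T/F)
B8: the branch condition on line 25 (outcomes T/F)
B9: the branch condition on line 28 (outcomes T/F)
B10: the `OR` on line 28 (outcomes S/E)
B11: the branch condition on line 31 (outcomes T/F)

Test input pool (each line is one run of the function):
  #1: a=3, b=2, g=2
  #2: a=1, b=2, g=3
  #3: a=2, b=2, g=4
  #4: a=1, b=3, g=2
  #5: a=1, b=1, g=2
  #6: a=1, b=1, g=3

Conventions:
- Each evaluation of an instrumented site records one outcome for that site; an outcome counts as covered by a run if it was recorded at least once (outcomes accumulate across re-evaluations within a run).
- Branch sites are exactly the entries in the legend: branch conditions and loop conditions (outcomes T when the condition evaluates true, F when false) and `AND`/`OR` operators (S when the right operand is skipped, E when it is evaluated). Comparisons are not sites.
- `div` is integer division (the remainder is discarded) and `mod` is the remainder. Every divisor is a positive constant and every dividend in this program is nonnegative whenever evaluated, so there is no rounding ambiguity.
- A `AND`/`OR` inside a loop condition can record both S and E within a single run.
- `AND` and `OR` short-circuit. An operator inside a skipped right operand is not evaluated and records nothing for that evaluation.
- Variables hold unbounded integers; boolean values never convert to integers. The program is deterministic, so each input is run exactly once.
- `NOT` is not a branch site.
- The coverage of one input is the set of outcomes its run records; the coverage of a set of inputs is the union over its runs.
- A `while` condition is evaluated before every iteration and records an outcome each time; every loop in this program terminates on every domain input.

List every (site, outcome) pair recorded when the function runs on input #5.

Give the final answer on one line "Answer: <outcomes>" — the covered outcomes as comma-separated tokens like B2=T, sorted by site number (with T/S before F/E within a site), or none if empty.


Running input #5 (a=1, b=1, g=2), event by event:
  B1->F, B2->F, B5->E, B4->T, B5->S, B4->F, B6->F, B7->T, B8->T
collecting distinct outcomes: B1=F, B2=F, B4=T, B4=F, B5=S, B5=E, B6=F, B7=T, B8=T
Answer: B1=F, B2=F, B4=T, B4=F, B5=S, B5=E, B6=F, B7=T, B8=T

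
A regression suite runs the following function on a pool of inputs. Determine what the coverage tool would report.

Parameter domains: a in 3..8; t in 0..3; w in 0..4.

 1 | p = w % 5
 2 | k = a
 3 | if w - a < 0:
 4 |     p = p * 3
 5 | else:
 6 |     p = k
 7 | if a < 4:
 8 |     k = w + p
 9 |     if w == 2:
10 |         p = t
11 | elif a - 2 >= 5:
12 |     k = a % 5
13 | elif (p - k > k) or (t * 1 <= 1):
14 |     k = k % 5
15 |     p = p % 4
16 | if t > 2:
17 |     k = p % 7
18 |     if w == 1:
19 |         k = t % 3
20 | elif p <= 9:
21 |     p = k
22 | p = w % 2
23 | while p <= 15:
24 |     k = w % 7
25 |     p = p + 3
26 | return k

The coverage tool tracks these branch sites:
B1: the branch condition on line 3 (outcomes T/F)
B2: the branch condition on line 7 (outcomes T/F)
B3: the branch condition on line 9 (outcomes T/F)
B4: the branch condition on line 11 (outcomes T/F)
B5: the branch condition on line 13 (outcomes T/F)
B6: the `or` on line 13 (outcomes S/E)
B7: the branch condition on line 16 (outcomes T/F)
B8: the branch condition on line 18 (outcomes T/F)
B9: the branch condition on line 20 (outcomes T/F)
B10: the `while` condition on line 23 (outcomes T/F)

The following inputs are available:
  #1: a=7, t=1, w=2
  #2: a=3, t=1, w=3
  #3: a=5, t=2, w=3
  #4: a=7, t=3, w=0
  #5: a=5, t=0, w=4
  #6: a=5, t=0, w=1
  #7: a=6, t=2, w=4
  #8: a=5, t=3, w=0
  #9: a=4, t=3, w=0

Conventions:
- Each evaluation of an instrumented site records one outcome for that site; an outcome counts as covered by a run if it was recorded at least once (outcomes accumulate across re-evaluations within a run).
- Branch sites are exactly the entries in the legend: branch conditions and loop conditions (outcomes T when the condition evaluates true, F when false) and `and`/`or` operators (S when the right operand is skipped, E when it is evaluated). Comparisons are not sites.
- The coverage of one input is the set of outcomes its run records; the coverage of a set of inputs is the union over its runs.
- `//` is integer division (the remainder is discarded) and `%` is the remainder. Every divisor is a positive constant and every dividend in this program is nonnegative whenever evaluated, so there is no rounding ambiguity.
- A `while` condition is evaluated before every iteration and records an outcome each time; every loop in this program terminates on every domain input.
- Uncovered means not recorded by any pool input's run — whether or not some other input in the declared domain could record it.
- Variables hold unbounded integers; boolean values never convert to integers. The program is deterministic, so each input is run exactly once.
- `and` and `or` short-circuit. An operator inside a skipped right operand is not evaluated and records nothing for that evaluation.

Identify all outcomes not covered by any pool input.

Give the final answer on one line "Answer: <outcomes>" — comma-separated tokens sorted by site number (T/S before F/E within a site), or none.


#1 (a=7, t=1, w=2) -> B1->T, B2->F, B4->T, B7->F, B9->T, B10->T, B10->T, B10->T, B10->T, B10->T, B10->T, B10->F; covered: B1=T, B2=F, B4=T, B7=F, B9=T, B10=T, B10=F
#2 (a=3, t=1, w=3) -> B1->F, B2->T, B3->F, B7->F, B9->T, B10->T, B10->T, B10->T, B10->T, B10->T, B10->F; covered: B1=F, B2=T, B3=F, B7=F, B9=T, B10=T, B10=F
#3 (a=5, t=2, w=3) -> B1->T, B2->F, B4->F, B6->E, B5->F, B7->F, B9->T, B10->T, B10->T, B10->T, B10->T, B10->T, B10->F; covered: B1=T, B2=F, B4=F, B5=F, B6=E, B7=F, B9=T, B10=T, B10=F
#4 (a=7, t=3, w=0) -> B1->T, B2->F, B4->T, B7->T, B8->F, B10->T, B10->T, B10->T, B10->T, B10->T, B10->T, B10->F; covered: B1=T, B2=F, B4=T, B7=T, B8=F, B10=T, B10=F
#5 (a=5, t=0, w=4) -> B1->T, B2->F, B4->F, B6->S, B5->T, B7->F, B9->T, B10->T, B10->T, B10->T, B10->T, B10->T, B10->T, B10->F; covered: B1=T, B2=F, B4=F, B5=T, B6=S, B7=F, B9=T, B10=T, B10=F
#6 (a=5, t=0, w=1) -> B1->T, B2->F, B4->F, B6->E, B5->T, B7->F, B9->T, B10->T, B10->T, B10->T, B10->T, B10->T, B10->F; covered: B1=T, B2=F, B4=F, B5=T, B6=E, B7=F, B9=T, B10=T, B10=F
#7 (a=6, t=2, w=4) -> B1->T, B2->F, B4->F, B6->E, B5->F, B7->F, B9->F, B10->T, B10->T, B10->T, B10->T, B10->T, B10->T, B10->F; covered: B1=T, B2=F, B4=F, B5=F, B6=E, B7=F, B9=F, B10=T, B10=F
#8 (a=5, t=3, w=0) -> B1->T, B2->F, B4->F, B6->E, B5->F, B7->T, B8->F, B10->T, B10->T, B10->T, B10->T, B10->T, B10->T, B10->F; covered: B1=T, B2=F, B4=F, B5=F, B6=E, B7=T, B8=F, B10=T, B10=F
#9 (a=4, t=3, w=0) -> B1->T, B2->F, B4->F, B6->E, B5->F, B7->T, B8->F, B10->T, B10->T, B10->T, B10->T, B10->T, B10->T, B10->F; covered: B1=T, B2=F, B4=F, B5=F, B6=E, B7=T, B8=F, B10=T, B10=F
union over the pool: B1=T, B1=F, B2=T, B2=F, B3=F, B4=T, B4=F, B5=T, B5=F, B6=S, B6=E, B7=T, B7=F, B8=F, B9=T, B9=F, B10=T, B10=F
uncovered (2 of 20): B3=T, B8=T
Answer: B3=T, B8=T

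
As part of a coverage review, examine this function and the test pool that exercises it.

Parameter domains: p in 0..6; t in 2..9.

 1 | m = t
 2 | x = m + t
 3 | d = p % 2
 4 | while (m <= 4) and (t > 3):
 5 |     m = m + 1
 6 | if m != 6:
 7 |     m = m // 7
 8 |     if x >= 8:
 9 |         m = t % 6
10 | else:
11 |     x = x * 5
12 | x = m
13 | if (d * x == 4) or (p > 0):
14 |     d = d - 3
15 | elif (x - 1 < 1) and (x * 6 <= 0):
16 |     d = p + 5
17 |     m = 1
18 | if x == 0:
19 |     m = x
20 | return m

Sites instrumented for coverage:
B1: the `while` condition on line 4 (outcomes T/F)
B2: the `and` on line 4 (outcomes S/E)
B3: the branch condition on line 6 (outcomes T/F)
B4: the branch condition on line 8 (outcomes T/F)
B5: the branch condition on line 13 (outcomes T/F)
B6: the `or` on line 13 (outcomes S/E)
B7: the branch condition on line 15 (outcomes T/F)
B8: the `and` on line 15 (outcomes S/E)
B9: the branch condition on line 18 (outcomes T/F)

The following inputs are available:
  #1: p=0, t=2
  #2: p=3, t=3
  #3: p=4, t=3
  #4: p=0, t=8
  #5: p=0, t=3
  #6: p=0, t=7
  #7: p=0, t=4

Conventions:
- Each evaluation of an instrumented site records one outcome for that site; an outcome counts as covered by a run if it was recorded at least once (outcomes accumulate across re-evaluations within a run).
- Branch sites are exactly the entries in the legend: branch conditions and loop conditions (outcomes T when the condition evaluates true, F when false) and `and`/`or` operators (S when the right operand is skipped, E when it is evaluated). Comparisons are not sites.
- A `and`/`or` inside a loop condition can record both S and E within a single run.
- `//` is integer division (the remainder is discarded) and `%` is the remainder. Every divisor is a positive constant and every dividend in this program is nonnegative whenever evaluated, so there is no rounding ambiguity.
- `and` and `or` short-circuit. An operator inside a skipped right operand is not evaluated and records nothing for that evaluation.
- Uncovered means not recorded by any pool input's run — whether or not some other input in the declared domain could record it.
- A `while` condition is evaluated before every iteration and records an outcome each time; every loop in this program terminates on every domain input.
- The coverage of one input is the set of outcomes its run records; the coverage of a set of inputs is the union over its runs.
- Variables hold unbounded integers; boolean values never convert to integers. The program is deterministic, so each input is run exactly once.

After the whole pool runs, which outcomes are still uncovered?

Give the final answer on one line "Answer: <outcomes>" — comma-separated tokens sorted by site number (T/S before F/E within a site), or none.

input #1 (p=0, t=2): events B2->E, B1->F, B3->T, B4->F, B6->E, B5->F, B8->E, B7->T, B9->T; covers B1=F, B2=E, B3=T, B4=F, B5=F, B6=E, B7=T, B8=E, B9=T
input #2 (p=3, t=3): events B2->E, B1->F, B3->T, B4->F, B6->E, B5->T, B9->T; covers B1=F, B2=E, B3=T, B4=F, B5=T, B6=E, B9=T
input #3 (p=4, t=3): events B2->E, B1->F, B3->T, B4->F, B6->E, B5->T, B9->T; covers B1=F, B2=E, B3=T, B4=F, B5=T, B6=E, B9=T
input #4 (p=0, t=8): events B2->S, B1->F, B3->T, B4->T, B6->E, B5->F, B8->S, B7->F, B9->F; covers B1=F, B2=S, B3=T, B4=T, B5=F, B6=E, B7=F, B8=S, B9=F
input #5 (p=0, t=3): events B2->E, B1->F, B3->T, B4->F, B6->E, B5->F, B8->E, B7->T, B9->T; covers B1=F, B2=E, B3=T, B4=F, B5=F, B6=E, B7=T, B8=E, B9=T
input #6 (p=0, t=7): events B2->S, B1->F, B3->T, B4->T, B6->E, B5->F, B8->E, B7->F, B9->F; covers B1=F, B2=S, B3=T, B4=T, B5=F, B6=E, B7=F, B8=E, B9=F
input #7 (p=0, t=4): events B2->E, B1->T, B2->S, B1->F, B3->T, B4->T, B6->E, B5->F, B8->S, B7->F, B9->F; covers B1=T, B1=F, B2=S, B2=E, B3=T, B4=T, B5=F, B6=E, B7=F, B8=S, B9=F
union over the pool: B1=T, B1=F, B2=S, B2=E, B3=T, B4=T, B4=F, B5=T, B5=F, B6=E, B7=T, B7=F, B8=S, B8=E, B9=T, B9=F
uncovered (2 of 18): B3=F, B6=S

Answer: B3=F, B6=S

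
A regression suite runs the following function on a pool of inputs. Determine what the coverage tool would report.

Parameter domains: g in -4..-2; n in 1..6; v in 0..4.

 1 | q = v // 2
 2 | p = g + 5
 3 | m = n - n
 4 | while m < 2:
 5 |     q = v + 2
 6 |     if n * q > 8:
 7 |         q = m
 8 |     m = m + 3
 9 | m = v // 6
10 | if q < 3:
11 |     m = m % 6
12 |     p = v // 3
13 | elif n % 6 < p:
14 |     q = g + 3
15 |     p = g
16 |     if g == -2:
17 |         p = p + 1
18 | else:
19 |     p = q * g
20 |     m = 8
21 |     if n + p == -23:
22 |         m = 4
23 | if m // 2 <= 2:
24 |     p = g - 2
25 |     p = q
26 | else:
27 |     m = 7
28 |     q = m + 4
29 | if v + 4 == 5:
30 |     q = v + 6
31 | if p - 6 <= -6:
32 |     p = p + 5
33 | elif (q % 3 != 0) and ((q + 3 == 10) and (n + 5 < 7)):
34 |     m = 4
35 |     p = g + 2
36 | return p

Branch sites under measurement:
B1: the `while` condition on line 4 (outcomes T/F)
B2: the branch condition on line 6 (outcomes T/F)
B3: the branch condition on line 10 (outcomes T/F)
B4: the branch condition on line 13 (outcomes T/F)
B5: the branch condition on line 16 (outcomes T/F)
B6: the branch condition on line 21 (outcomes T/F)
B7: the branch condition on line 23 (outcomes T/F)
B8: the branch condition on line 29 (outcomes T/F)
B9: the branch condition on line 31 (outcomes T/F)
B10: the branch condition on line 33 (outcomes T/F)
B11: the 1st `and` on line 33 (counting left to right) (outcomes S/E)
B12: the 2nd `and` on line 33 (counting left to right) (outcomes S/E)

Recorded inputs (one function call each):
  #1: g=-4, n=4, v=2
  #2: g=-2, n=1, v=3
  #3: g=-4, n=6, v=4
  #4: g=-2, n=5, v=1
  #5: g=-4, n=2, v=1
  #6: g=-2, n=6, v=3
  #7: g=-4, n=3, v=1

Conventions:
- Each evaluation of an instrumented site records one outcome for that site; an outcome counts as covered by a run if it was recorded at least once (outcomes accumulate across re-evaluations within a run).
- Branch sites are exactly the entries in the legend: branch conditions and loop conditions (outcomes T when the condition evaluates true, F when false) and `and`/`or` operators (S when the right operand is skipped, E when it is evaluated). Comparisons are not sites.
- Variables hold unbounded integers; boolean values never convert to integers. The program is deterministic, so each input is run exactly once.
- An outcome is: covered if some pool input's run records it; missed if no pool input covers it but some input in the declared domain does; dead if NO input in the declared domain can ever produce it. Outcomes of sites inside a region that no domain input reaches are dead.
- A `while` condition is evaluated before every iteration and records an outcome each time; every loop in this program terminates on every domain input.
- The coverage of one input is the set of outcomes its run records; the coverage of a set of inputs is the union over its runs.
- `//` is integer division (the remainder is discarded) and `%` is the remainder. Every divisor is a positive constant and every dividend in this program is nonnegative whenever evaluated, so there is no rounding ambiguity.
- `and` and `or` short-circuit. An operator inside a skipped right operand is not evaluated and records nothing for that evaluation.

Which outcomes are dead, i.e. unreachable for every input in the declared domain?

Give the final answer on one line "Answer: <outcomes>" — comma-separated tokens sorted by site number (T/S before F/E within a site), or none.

sweeping the full domain (90 inputs) for each outcome:
  reachable outcomes have witnesses, e.g. B1=T (e.g. g=-4, n=1, v=0), B1=F (e.g. g=-4, n=1, v=0), B2=T (e.g. g=-4, n=2, v=3), B2=F (e.g. g=-4, n=1, v=0)

Answer: none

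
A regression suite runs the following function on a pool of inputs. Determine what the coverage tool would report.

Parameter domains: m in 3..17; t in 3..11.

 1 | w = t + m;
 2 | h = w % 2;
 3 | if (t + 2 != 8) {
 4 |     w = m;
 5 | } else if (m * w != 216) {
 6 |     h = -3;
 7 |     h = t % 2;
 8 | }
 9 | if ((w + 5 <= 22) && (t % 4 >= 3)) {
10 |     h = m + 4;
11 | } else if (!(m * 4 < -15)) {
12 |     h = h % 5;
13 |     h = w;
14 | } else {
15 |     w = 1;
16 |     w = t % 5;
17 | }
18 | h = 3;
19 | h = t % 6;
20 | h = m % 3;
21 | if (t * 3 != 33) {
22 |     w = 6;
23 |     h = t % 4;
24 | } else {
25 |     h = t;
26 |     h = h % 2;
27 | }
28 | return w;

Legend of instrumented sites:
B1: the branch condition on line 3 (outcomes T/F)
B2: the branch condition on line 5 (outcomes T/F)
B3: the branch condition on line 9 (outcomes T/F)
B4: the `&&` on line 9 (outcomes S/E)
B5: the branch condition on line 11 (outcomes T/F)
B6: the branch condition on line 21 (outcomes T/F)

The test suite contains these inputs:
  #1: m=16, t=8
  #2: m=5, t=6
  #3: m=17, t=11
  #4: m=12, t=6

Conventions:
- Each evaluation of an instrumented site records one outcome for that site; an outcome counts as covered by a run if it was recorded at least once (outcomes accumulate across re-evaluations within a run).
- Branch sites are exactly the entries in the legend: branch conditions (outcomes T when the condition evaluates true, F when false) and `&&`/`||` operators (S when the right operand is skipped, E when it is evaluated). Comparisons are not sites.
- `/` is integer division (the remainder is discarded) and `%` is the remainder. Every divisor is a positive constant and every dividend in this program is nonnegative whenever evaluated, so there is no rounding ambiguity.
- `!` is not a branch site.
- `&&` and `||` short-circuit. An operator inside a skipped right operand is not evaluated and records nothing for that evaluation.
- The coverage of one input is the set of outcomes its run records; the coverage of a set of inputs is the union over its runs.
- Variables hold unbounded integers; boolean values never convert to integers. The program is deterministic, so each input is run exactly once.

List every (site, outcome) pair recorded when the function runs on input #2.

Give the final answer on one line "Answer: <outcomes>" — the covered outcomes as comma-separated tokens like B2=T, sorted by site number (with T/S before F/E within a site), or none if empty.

Tracing the run of input #2 (m=5, t=6):
  B1->F, B2->T, B4->E, B3->F, B5->T, B6->T
deduplicating events, the covered set is: B1=F, B2=T, B3=F, B4=E, B5=T, B6=T

Answer: B1=F, B2=T, B3=F, B4=E, B5=T, B6=T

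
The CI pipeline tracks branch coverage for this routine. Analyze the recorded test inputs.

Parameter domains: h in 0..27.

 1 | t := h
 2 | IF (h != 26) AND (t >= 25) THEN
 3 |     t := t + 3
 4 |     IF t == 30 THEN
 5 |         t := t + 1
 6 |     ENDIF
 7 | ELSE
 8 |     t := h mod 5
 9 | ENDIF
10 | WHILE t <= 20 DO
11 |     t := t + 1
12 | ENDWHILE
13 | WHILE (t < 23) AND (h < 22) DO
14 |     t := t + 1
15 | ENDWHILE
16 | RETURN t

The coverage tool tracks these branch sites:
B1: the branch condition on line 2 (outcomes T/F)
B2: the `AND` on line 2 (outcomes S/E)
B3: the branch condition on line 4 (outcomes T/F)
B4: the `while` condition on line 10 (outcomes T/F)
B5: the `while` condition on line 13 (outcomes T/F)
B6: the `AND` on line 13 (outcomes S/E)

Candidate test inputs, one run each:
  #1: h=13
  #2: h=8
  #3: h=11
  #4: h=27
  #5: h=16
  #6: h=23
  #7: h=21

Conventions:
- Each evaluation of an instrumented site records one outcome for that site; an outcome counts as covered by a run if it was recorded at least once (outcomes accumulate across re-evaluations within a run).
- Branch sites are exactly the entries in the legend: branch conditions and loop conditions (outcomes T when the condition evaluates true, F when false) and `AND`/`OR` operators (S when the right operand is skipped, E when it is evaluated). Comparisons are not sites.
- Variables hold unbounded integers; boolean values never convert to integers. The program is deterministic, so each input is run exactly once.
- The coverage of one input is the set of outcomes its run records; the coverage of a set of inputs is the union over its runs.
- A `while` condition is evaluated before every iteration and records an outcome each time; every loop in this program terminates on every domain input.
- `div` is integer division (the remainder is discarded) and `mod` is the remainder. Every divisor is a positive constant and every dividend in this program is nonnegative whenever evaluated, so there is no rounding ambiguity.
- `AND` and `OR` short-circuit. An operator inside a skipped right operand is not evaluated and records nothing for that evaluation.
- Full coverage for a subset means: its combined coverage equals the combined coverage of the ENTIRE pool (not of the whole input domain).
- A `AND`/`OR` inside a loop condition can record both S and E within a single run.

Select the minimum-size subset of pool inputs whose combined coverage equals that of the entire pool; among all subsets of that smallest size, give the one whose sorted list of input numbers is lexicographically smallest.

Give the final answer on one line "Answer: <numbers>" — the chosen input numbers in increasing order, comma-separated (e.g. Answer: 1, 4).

#1 (h=13) -> B2->E, B1->F, B4->T, B4->T, B4->T, B4->T, B4->T, B4->T, B4->T, B4->T, B4->T, B4->T, B4->T, B4->T, ...; covered: B1=F, B2=E, B4=T, B4=F, B5=T, B5=F, B6=S, B6=E
#2 (h=8) -> B2->E, B1->F, B4->T, B4->T, B4->T, B4->T, B4->T, B4->T, B4->T, B4->T, B4->T, B4->T, B4->T, B4->T, ...; covered: B1=F, B2=E, B4=T, B4=F, B5=T, B5=F, B6=S, B6=E
#3 (h=11) -> B2->E, B1->F, B4->T, B4->T, B4->T, B4->T, B4->T, B4->T, B4->T, B4->T, B4->T, B4->T, B4->T, B4->T, ...; covered: B1=F, B2=E, B4=T, B4=F, B5=T, B5=F, B6=S, B6=E
#4 (h=27) -> B2->E, B1->T, B3->T, B4->F, B6->S, B5->F; covered: B1=T, B2=E, B3=T, B4=F, B5=F, B6=S
#5 (h=16) -> B2->E, B1->F, B4->T, B4->T, B4->T, B4->T, B4->T, B4->T, B4->T, B4->T, B4->T, B4->T, B4->T, B4->T, ...; covered: B1=F, B2=E, B4=T, B4=F, B5=T, B5=F, B6=S, B6=E
#6 (h=23) -> B2->E, B1->F, B4->T, B4->T, B4->T, B4->T, B4->T, B4->T, B4->T, B4->T, B4->T, B4->T, B4->T, B4->T, ...; covered: B1=F, B2=E, B4=T, B4=F, B5=F, B6=E
#7 (h=21) -> B2->E, B1->F, B4->T, B4->T, B4->T, B4->T, B4->T, B4->T, B4->T, B4->T, B4->T, B4->T, B4->T, B4->T, ...; covered: B1=F, B2=E, B4=T, B4=F, B5=T, B5=F, B6=S, B6=E
together the pool reaches 10 outcomes: B1=T, B1=F, B2=E, B3=T, B4=T, B4=F, B5=T, B5=F, B6=S, B6=E
every size-1 subset falls short of the 10 outcomes (best: 8/10)
size 2: inputs {1, 4} cover all 10 outcomes, and no lexicographically smaller subset of this size does

Answer: 1, 4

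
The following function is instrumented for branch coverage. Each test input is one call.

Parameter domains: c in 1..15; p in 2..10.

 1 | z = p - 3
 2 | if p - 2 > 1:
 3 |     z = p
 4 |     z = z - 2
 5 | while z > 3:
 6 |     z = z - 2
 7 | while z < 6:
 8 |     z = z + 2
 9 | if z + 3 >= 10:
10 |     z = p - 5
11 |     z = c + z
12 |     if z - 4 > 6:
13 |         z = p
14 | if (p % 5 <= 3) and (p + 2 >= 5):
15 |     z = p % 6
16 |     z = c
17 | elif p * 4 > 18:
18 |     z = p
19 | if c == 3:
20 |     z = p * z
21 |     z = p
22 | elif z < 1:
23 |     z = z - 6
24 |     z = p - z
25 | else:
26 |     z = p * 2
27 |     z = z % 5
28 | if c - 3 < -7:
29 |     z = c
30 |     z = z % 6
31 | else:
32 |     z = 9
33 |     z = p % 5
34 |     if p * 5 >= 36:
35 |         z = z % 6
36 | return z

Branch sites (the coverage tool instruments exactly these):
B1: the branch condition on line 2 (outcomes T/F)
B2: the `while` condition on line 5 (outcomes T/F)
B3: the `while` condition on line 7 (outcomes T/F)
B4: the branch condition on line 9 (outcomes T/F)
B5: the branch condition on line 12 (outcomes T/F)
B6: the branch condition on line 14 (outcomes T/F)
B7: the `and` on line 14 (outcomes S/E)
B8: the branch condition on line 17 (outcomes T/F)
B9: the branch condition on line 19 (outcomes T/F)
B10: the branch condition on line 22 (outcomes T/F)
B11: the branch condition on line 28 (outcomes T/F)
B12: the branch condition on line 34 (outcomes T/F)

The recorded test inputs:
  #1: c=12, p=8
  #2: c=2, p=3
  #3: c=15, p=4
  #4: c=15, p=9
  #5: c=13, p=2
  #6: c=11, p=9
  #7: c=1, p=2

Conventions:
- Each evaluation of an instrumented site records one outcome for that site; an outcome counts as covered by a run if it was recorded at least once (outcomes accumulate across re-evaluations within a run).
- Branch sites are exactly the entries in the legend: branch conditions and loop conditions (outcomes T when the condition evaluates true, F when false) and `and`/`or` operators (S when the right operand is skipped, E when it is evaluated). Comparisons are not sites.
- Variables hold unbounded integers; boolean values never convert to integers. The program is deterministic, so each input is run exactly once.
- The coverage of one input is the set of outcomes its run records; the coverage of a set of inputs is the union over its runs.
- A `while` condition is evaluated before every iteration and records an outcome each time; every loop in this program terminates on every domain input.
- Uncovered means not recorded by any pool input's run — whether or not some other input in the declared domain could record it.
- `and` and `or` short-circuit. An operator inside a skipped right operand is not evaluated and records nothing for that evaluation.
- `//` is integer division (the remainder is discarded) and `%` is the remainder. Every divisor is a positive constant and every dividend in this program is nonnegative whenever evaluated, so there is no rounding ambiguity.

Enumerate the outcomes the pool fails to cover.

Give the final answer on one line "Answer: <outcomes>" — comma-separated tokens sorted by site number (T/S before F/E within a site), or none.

run #1 (c=12, p=8) runs B1->T, B2->T, B2->T, B2->F, B3->T, B3->T, B3->F, B4->F, B7->E, B6->T, B9->F, B10->F, B11->F, B12->T; records B1=T, B2=T, B2=F, B3=T, B3=F, B4=F, B6=T, B7=E, B9=F, B10=F, B11=F, B12=T
run #2 (c=2, p=3) runs B1->F, B2->F, B3->T, B3->T, B3->T, B3->F, B4->F, B7->E, B6->T, B9->F, B10->F, B11->F, B12->F; records B1=F, B2=F, B3=T, B3=F, B4=F, B6=T, B7=E, B9=F, B10=F, B11=F, B12=F
run #3 (c=15, p=4) runs B1->T, B2->F, B3->T, B3->T, B3->F, B4->F, B7->S, B6->F, B8->F, B9->F, B10->F, B11->F, B12->F; records B1=T, B2=F, B3=T, B3=F, B4=F, B6=F, B7=S, B8=F, B9=F, B10=F, B11=F, B12=F
run #4 (c=15, p=9) runs B1->T, B2->T, B2->T, B2->F, B3->T, B3->T, B3->F, B4->T, B5->T, B7->S, B6->F, B8->T, B9->F, B10->F, ...; records B1=T, B2=T, B2=F, B3=T, B3=F, B4=T, B5=T, B6=F, B7=S, B8=T, B9=F, B10=F, B11=F, B12=T
run #5 (c=13, p=2) runs B1->F, B2->F, B3->T, B3->T, B3->T, B3->T, B3->F, B4->T, B5->F, B7->E, B6->F, B8->F, B9->F, B10->F, ...; records B1=F, B2=F, B3=T, B3=F, B4=T, B5=F, B6=F, B7=E, B8=F, B9=F, B10=F, B11=F, B12=F
run #6 (c=11, p=9) runs B1->T, B2->T, B2->T, B2->F, B3->T, B3->T, B3->F, B4->T, B5->T, B7->S, B6->F, B8->T, B9->F, B10->F, ...; records B1=T, B2=T, B2=F, B3=T, B3=F, B4=T, B5=T, B6=F, B7=S, B8=T, B9=F, B10=F, B11=F, B12=T
run #7 (c=1, p=2) runs B1->F, B2->F, B3->T, B3->T, B3->T, B3->T, B3->F, B4->T, B5->F, B7->E, B6->F, B8->F, B9->F, B10->T, ...; records B1=F, B2=F, B3=T, B3=F, B4=T, B5=F, B6=F, B7=E, B8=F, B9=F, B10=T, B11=F, B12=F
union over the pool: B1=T, B1=F, B2=T, B2=F, B3=T, B3=F, B4=T, B4=F, B5=T, B5=F, B6=T, B6=F, B7=S, B7=E, B8=T, B8=F, B9=F, B10=T, B10=F, B11=F, B12=T, B12=F
uncovered (2 of 24): B9=T, B11=T

Answer: B9=T, B11=T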